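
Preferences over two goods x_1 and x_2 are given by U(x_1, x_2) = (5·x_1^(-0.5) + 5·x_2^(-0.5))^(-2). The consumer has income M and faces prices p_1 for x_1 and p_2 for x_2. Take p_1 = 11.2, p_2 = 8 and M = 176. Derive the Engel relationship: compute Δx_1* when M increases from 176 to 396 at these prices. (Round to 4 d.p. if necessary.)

Substitute x_2 = (x_2/x_1)·x_1 into the budget: x_1* = M/(p_1 + p_2·(x_2/x_1)).
Numerically x_2/x_1 = 1.251465, so x_1* = 176/(11.2 + 8·1.251465) = 8.2973.
At M' = 396: x_1* = 18.6689. Change: 18.6689 − 8.2973 = 10.3716.

Δx_1* = 10.3716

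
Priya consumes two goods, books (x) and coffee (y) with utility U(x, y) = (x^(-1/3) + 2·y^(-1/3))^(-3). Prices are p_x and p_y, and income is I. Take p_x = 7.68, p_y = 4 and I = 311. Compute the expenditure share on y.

With the ratio pinned down, the budget gives x* = I/(p_x + p_y·(y/x)) and y* = (y/x)·x*.
Numerically y/x = 2.743143, so x* = 311/(7.68 + 4·2.743143) = 16.6733 and y* = 2.743143·16.6733 = 45.7373.
Expenditure on y: 4·45.7373 = 182.949; share = 0.5883.

share on y = 0.5883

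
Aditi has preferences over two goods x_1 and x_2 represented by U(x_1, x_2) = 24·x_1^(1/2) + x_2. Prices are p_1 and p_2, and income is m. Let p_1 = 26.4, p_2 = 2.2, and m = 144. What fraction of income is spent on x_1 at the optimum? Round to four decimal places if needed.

share on x_1 = 0.1833

Utility is quasi-linear in x_2; the FOC for x_1 is 12/√x_1 = p_1/p_2.
Solve: √x_1 = 12·p_2/p_1, so x_1*(p_1,p_2) = (12·p_2/p_1)², and x_2* = (m − p_1·x_1*)/p_2.
Plugging in: x_1* = (12·2.2/26.4)² = 1, x_2* = 53.4545.
Expenditure on x_1: 26.4·1 = 26.4; share = 0.1833.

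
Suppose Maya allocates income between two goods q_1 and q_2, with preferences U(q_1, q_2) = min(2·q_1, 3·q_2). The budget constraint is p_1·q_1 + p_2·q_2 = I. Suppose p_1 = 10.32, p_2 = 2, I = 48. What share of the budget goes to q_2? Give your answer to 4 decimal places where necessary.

share on q_2 = 0.1144

With perfect complements, no substitution: consume in ratio q_1:q_2 = 3:2.
Budget: p_1·q_1 + p_2·(2/3)·q_1 = I, so (3·p_1 + 2·p_2)·q_1 = 3·I.
Demand: q_1*(p_1,p_2,I) = 3·I/(3·p_1 + 2·p_2), q_2* = 2·I/(3·p_1 + 2·p_2).
Here 3·10.32 + 2·2 = 34.96, giving q_1* = 4.119 and q_2* = 2.746.
Expenditure on q_2: 2·2.746 = 5.492; share = 0.1144.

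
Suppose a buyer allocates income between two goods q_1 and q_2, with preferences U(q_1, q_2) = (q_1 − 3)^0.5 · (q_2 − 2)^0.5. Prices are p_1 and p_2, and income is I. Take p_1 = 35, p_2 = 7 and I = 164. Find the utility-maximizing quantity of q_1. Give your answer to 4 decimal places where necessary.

q_1* = 3.6429

Let q_1' = q_1−3, q_2' = q_2−2. MRS = q_2'/q_1' = p_1/p_2.
After buying the subsistence bundle (3, 2), a share 0.5 of the remaining income goes to q_1: q_1* = 3 + 0.5·(I − 3p_1 − 2p_2)/p_1.
Discretionary income = 164 − 3·35 − 2·7 = 45; q_1* = 3 + 0.5·45/35 = 3.6429.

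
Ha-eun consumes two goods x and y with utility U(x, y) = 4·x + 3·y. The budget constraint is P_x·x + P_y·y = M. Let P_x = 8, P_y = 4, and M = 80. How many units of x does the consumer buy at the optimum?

x* = 0

Linear utility — the consumer picks whichever good has higher MU/price: 4/8 = 0.5 vs 3/4 = 0.75.
y gives more utility per dollar, so spend all income on y: y* = M/P_y, x* = 0.
Numerically: x* = 0, y* = 20.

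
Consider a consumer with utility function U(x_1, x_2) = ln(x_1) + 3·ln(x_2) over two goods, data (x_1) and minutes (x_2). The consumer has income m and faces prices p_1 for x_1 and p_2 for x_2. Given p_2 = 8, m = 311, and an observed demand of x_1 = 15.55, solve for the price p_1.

p_1 = 5

Tangency: MRS = (1/3)·x_2/x_1 = p_1/p_2.
Rearranging, p_2·x_2 = 3·p_1·x_1. Substituting into the budget gives p_1·x_1·(1 + 3) = m.
Demand: x_1*(p_1,p_2,m) = 0.25·m/p_1 and x_2* = 0.75·m/p_2.
Set x_1* = 15.55 in the demand function and solve for p_1: p_1 = 5.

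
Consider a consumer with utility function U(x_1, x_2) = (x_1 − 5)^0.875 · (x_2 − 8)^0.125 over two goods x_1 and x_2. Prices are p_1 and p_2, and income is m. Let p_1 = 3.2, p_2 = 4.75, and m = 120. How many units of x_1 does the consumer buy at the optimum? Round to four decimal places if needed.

x_1* = 23.0469

MRS = 7·(x_2−8)/(x_1−5). Tangency with p_1/p_2 gives x_2−8 = (1/7)·(p_1/p_2)·(x_1−5).
Substituting into the budget: x_1* = 5 + 0.875·(m − 5·p_1 − 8·p_2)/p_1, and x_2* = 8 + 0.125·(…)/p_2.
Discretionary income = 120 − 5·3.2 − 8·4.75 = 66; x_1* = 5 + 0.875·66/3.2 = 23.0469.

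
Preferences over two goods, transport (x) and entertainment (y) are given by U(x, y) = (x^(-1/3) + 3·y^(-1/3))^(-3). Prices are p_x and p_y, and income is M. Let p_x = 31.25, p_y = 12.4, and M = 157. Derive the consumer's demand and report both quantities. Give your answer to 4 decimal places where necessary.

MRS = MU_x/MU_y = (1/3)·(y/x)^(4/3). Set equal to p_x/p_y.
Solve for the ratio: y/x = [3·p_x/p_y]^(0.75).
Substitute y = (y/x)·x into the budget: x* = M/(p_x + p_y·(y/x)).
Numerically y/x = 4.559447, so x* = 157/(31.25 + 12.4·4.559447) = 1.7884 and y* = 4.559447·1.7884 = 8.1542.

x* = 1.7884, y* = 8.1542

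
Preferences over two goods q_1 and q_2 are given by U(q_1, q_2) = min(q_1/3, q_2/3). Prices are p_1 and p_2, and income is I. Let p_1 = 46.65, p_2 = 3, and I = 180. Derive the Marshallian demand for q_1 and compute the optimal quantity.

q_1* = 3.6254

With perfect complements, no substitution: consume in ratio q_1:q_2 = 3:3.
Budget: p_1·q_1 + p_2·q_1 = I, so (3·p_1 + 3·p_2)·q_1 = 3·I.
Demand: q_1*(p_1,p_2,I) = 3·I/(3·p_1 + 3·p_2), q_2* = 3·I/(3·p_1 + 3·p_2).
Here 3·46.65 + 3·3 = 148.95, giving q_1* = 3.6254.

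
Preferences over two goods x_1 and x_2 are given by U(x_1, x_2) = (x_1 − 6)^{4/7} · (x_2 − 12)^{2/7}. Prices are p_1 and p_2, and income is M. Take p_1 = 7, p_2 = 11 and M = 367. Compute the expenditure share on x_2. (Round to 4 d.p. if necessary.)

After buying the subsistence bundle (6, 12), a share 2/3 of the remaining income goes to x_1: x_1* = 6 + 2/3·(M − 6p_1 − 12p_2)/p_1.
Discretionary income = 367 − 6·7 − 12·11 = 193; x_1* = 6 + 2/3·193/7 = 24.381; x_2* = 12 + 1/3·193/11 = 17.8485.
Expenditure on x_2: 11·17.8485 = 196.3333; share = 0.535.

share on x_2 = 0.535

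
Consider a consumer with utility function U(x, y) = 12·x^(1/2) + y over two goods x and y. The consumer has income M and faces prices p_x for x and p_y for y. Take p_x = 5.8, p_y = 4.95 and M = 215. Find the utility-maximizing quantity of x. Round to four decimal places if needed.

MU_x = 6/√x, MU_y = 1. Tangency: 6/√x = p_x/p_y.
Solve: √x = 6·p_y/p_x, so x*(p_x,p_y) = (6·p_y/p_x)², and y* = (M − p_x·x*)/p_y.
Plugging in: x* = (6·4.95/5.8)² = 26.2215.

x* = 26.2215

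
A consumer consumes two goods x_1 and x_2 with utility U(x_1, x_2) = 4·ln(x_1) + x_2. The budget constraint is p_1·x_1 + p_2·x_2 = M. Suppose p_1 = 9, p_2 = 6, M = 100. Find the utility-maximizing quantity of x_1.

MU_x_1 = 4/x_1, MU_x_2 = 1. Tangency: 4/x_1 = p_1/p_2.
So x_1*(p_1,p_2) = 4·p_2/p_1, independent of income; and x_2* = (M − 4·p_2)/p_2.
At the given prices: x_1* = 4·6/9 = 2.6667.

x_1* = 2.6667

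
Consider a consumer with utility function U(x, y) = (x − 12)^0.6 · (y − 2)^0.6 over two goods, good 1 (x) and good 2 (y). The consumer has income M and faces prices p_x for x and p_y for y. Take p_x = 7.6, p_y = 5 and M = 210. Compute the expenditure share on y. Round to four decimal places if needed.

share on y = 0.3067

Substituting into the budget: x* = 12 + 0.5·(M − 12·p_x − 2·p_y)/p_x, and y* = 2 + 0.5·(…)/p_y.
Discretionary income = 210 − 12·7.6 − 2·5 = 108.8; x* = 12 + 0.5·108.8/7.6 = 19.1579; y* = 2 + 0.5·108.8/5 = 12.88.
Expenditure on y: 5·12.88 = 64.4; share = 0.3067.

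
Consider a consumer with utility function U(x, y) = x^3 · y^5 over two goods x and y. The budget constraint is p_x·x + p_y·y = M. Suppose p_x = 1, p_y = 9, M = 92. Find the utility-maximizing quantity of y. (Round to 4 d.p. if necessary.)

y* = 6.3889

The MRS is (3/5)·y/x. Set MRS = p_x/p_y.
So 3·p_y·y = 5·p_x·x; combined with the budget, a share 0.375 of income goes to x.
Demand: x*(p_x,p_y,M) = 0.375·M/p_x and y* = 0.625·M/p_y.
At p_x=1, p_y=9, M=92: y* = 0.625·92/9 = 6.3889.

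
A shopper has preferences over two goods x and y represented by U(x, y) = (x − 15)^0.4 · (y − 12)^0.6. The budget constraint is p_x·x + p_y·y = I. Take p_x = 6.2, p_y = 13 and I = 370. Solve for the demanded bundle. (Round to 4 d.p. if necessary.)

x* = 22.8065, y* = 17.5846

MRS = (2/3)·(y−12)/(x−15). Tangency with p_x/p_y gives y−12 = (3/2)·(p_x/p_y)·(x−15).
After buying the subsistence bundle (15, 12), a share 0.4 of the remaining income goes to x: x* = 15 + 0.4·(I − 15p_x − 12p_y)/p_x.
Discretionary income = 370 − 15·6.2 − 12·13 = 121; x* = 15 + 0.4·121/6.2 = 22.8065; y* = 12 + 0.6·121/13 = 17.5846.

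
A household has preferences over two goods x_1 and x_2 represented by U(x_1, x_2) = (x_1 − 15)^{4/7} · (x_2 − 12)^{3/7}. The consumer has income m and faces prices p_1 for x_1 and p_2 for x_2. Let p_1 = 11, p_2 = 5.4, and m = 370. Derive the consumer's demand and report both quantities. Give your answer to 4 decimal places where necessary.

x_1* = 22.2831, x_2* = 23.127

Substituting into the budget: x_1* = 15 + 4/7·(m − 15·p_1 − 12·p_2)/p_1, and x_2* = 12 + 3/7·(…)/p_2.
Discretionary income = 370 − 15·11 − 12·5.4 = 140.2; x_1* = 15 + 4/7·140.2/11 = 22.2831; x_2* = 12 + 3/7·140.2/5.4 = 23.127.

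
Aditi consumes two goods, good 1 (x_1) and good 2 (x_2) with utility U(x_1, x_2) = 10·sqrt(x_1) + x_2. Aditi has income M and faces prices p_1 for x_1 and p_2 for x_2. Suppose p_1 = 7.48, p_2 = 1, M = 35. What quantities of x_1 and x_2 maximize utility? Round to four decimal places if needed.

Set MRS = p_1/p_2: 5·x_1^(−1/2) = p_1/p_2.
Thus x_1* = (5·p_2/p_1)² — independent of M — with the rest of income spent on x_2.
Plugging in: x_1* = (5·1/7.48)² = 0.4468, x_2* = 31.6578.

x_1* = 0.4468, x_2* = 31.6578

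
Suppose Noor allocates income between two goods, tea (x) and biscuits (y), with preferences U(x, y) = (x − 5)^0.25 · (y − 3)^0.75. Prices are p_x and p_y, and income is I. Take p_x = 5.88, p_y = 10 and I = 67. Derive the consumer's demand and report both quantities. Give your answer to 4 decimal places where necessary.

x* = 5.3231, y* = 3.57

This is Cobb-Douglas in (x−5, y−3): tangency gives 0.25·p_y·(y−3) = 0.75·p_x·(x−5).
Substituting into the budget: x* = 5 + 0.25·(I − 5·p_x − 3·p_y)/p_x, and y* = 3 + 0.75·(…)/p_y.
Discretionary income = 67 − 5·5.88 − 3·10 = 7.6; x* = 5 + 0.25·7.6/5.88 = 5.3231; y* = 3 + 0.75·7.6/10 = 3.57.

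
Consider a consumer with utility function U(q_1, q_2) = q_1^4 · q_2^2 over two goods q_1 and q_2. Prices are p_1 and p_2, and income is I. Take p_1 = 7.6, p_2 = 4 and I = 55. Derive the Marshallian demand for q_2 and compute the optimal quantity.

Demand: q_1*(p_1,p_2,I) = 2/3·I/p_1 and q_2* = 1/3·I/p_2.
At p_1=7.6, p_2=4, I=55: q_2* = 1/3·55/4 = 4.5833.

q_2* = 4.5833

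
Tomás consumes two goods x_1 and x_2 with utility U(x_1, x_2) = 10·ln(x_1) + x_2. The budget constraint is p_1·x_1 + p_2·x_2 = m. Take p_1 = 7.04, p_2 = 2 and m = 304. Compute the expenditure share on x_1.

share on x_1 = 0.0658

Set MRS = p_1/p_2: (10/x_1)/1 = p_1/p_2.
So x_1*(p_1,p_2) = 10·p_2/p_1, independent of income; and x_2* = (m − 10·p_2)/p_2.
At the given prices: x_1* = 10·2/7.04 = 2.8409, and x_2* = 142.
Expenditure on x_1: 7.04·2.8409 = 20; share = 0.0658.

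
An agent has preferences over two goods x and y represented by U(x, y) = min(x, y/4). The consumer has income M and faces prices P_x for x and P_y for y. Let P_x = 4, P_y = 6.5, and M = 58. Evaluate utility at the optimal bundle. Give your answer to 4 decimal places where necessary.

Here 4 + 4·6.5 = 30, giving x* = 1.9333 and y* = 7.7333.
Utility at the optimum: U(1.9333, 7.7333) = 1.9333.

V = 1.9333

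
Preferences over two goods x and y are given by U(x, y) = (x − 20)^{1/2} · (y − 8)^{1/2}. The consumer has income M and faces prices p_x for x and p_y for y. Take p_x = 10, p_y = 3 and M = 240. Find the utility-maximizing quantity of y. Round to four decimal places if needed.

y* = 10.6667

MRS = (y−8)/(x−20). Tangency with p_x/p_y gives y−8 = (p_x/p_y)·(x−20).
After buying the subsistence bundle (20, 8), a share 0.5 of the remaining income goes to x: x* = 20 + 0.5·(M − 20p_x − 8p_y)/p_x.
Discretionary income = 240 − 20·10 − 8·3 = 16; y* = 8 + 0.5·16/3 = 10.6667.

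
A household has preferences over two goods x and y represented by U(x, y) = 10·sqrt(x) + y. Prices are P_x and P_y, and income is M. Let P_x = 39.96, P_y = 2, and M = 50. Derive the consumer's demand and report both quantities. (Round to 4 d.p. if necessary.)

x* = 0.0626, y* = 23.7487

Utility is quasi-linear in y; the FOC for x is 5/√x = P_x/P_y.
Thus x* = (5·P_y/P_x)² — independent of M — with the rest of income spent on y.
Plugging in: x* = (5·2/39.96)² = 0.0626, y* = 23.7487.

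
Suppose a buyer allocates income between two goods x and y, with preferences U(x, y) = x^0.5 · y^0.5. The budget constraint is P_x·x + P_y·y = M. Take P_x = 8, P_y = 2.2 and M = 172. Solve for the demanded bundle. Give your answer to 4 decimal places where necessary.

At P_x=8, P_y=2.2, M=172: x* = 0.5·172/8 = 10.75, y* = 39.0909.

x* = 10.75, y* = 39.0909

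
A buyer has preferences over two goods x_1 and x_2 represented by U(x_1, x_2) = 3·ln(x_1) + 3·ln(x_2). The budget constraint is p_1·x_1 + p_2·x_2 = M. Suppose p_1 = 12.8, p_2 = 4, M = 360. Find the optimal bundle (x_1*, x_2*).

x_1* = 14.0625, x_2* = 45

Tangency: MRS = x_2/x_1 = p_1/p_2.
So 3·p_2·x_2 = 3·p_1·x_1; combined with the budget, a share 0.5 of income goes to x_1.
Demand: x_1*(p_1,p_2,M) = 0.5·M/p_1 and x_2* = 0.5·M/p_2.
At p_1=12.8, p_2=4, M=360: x_1* = 0.5·360/12.8 = 14.0625, x_2* = 45.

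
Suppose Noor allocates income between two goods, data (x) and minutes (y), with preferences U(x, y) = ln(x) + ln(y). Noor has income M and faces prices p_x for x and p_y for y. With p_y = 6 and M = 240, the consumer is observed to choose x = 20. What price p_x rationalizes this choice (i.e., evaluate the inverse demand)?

p_x = 6

MU_x/MU_y = (y)/(x); tangency sets this equal to p_x/p_y.
Rearranging, p_y·y = p_x·x. Substituting into the budget gives p_x·x·(1 + 1) = M.
Demand: x*(p_x,p_y,M) = 0.5·M/p_x and y* = 0.5·M/p_y.
Set x* = 20 in the demand function and solve for p_x: p_x = 6.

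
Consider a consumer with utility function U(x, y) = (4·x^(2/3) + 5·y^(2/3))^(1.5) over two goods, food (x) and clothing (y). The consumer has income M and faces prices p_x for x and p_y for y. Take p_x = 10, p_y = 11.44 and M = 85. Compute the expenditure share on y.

share on y = 0.5988

From the CES first-order condition, (4/5)·(y/x)^(1/3) = p_x/p_y.
Hence y/x = ((5/4)·p_x/p_y)^(1/(1/3)), i.e. raised to the 3 power.
Substitute y = (y/x)·x into the budget: x* = M/(p_x + p_y·(y/x)).
Numerically y/x = 1.304524, so x* = 85/(10 + 11.44·1.304524) = 3.4104 and y* = 1.304524·3.4104 = 4.4489.
Expenditure on y: 11.44·4.4489 = 50.896; share = 0.5988.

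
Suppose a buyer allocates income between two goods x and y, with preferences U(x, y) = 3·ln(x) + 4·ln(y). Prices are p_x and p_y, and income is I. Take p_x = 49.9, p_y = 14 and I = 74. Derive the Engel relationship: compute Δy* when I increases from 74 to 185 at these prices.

MU_x/MU_y = (3·y)/(4·x); tangency sets this equal to p_x/p_y.
So 3·p_y·y = 4·p_x·x; combined with the budget, a share 3/7 of income goes to x.
Demand: x*(p_x,p_y,I) = 3/7·I/p_x and y* = 4/7·I/p_y.
At p_x=49.9, p_y=14, I=74: y* = 4/7·74/14 = 3.0204.
At I' = 185: y* = 7.551. Change: 7.551 − 3.0204 = 4.5306.

Δy* = 4.5306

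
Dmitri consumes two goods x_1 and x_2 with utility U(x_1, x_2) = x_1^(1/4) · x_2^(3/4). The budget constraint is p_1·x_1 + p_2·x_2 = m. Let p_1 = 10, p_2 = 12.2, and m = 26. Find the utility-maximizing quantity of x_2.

Tangency: MRS = (1/3)·x_2/x_1 = p_1/p_2.
Rearranging, p_2·x_2 = 3·p_1·x_1. Substituting into the budget gives p_1·x_1·(1 + 3) = m.
Demand: x_1*(p_1,p_2,m) = 0.25·m/p_1 and x_2* = 0.75·m/p_2.
At p_1=10, p_2=12.2, m=26: x_2* = 0.75·26/12.2 = 1.5984.

x_2* = 1.5984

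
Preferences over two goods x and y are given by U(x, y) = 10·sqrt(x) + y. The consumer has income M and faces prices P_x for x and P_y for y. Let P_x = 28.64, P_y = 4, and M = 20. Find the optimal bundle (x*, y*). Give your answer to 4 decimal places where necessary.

x* = 0.4877, y* = 1.5084

Plugging in: x* = (5·4/28.64)² = 0.4877, y* = 1.5084.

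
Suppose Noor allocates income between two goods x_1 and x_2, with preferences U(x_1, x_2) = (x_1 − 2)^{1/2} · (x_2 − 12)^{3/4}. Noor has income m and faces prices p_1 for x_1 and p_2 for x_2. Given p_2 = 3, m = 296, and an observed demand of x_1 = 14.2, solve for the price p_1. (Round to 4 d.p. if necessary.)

p_1 = 8

This is Cobb-Douglas in (x_1−2, x_2−12): tangency gives 0.5·p_2·(x_2−12) = 0.75·p_1·(x_1−2).
After buying the subsistence bundle (2, 12), a share 0.4 of the remaining income goes to x_1: x_1* = 2 + 0.4·(m − 2p_1 − 12p_2)/p_1.
Set x_1* = 14.2 in the demand function and solve for p_1: p_1 = 8.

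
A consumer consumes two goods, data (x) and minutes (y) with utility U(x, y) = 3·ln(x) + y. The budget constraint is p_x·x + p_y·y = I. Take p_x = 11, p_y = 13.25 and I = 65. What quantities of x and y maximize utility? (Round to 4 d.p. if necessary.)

x* = 3.6136, y* = 1.9057

MU_x = 3/x, MU_y = 1. Tangency: 3/x = p_x/p_y.
So x*(p_x,p_y) = 3·p_y/p_x, independent of income; and y* = (I − 3·p_y)/p_y.
At the given prices: x* = 3·13.25/11 = 3.6136, and y* = 1.9057.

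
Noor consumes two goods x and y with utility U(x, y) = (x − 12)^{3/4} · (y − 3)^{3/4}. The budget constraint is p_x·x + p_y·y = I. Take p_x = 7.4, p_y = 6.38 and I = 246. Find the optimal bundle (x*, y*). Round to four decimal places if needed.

x* = 21.3284, y* = 13.8197

Let x' = x−12, y' = y−3. MRS = y'/x' = p_x/p_y.
Substituting into the budget: x* = 12 + 0.5·(I − 12·p_x − 3·p_y)/p_x, and y* = 3 + 0.5·(…)/p_y.
Discretionary income = 246 − 12·7.4 − 3·6.38 = 138.06; x* = 12 + 0.5·138.06/7.4 = 21.3284; y* = 3 + 0.5·138.06/6.38 = 13.8197.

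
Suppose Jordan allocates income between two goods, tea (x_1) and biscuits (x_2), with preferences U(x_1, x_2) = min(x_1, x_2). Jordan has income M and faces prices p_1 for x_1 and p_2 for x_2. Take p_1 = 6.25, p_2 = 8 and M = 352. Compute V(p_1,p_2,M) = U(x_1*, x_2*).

Demand: x_1*(p_1,p_2,M) = M/(p_1 + p_2), x_2* = M/(p_1 + p_2).
Here 6.25 + 8 = 14.25, giving x_1* = 24.7018 and x_2* = 24.7018.
Utility at the optimum: U(24.7018, 24.7018) = 24.7018.

V = 24.7018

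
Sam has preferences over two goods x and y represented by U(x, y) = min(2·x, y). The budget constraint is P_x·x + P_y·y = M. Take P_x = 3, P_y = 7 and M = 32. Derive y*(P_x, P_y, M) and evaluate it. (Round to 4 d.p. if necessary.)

Leontief preferences: the optimum is at the kink where x/1 = y/2, i.e. y = 2·x.
Budget: P_x·x + P_y·2·x = M, so (P_x + 2·P_y)·x = M.
Demand: x*(P_x,P_y,M) = M/(P_x + 2·P_y), y* = 2·M/(P_x + 2·P_y).
Here 3 + 2·7 = 17, giving y* = 3.7647.

y* = 3.7647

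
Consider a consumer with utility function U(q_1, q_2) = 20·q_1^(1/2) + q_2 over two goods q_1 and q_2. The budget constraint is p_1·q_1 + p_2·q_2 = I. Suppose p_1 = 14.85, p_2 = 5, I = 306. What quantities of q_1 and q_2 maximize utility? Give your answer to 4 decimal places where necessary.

q_1* = 11.3367, q_2* = 27.53

MU_q_1 = 10/√q_1, MU_q_2 = 1. Tangency: 10/√q_1 = p_1/p_2.
Solve: √q_1 = 10·p_2/p_1, so q_1*(p_1,p_2) = (10·p_2/p_1)², and q_2* = (I − p_1·q_1*)/p_2.
Plugging in: q_1* = (10·5/14.85)² = 11.3367, q_2* = 27.53.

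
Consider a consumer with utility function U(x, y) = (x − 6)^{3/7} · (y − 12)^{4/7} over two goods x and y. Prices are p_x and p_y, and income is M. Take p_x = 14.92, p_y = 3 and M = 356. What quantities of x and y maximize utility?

x* = 12.6205, y* = 55.901

MRS = (3/4)·(y−12)/(x−6). Tangency with p_x/p_y gives y−12 = (4/3)·(p_x/p_y)·(x−6).
Substituting into the budget: x* = 6 + 3/7·(M − 6·p_x − 12·p_y)/p_x, and y* = 12 + 4/7·(…)/p_y.
Discretionary income = 356 − 6·14.92 − 12·3 = 230.48; x* = 6 + 3/7·230.48/14.92 = 12.6205; y* = 12 + 4/7·230.48/3 = 55.901.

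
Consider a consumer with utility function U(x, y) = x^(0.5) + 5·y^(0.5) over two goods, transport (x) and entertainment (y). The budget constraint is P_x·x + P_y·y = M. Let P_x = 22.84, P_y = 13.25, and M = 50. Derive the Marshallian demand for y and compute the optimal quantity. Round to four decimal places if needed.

y* = 3.688

MU_x ∝ x^(-0.5), MU_y ∝ 5·y^(-0.5), so MRS = (1/5)·(y/x)^(0.5) = P_x/P_y.
Solve for the ratio: y/x = [5·P_x/P_y]^(2).
Substitute y = (y/x)·x into the budget: x* = M/(P_x + P_y·(y/x)).
Numerically y/x = 74.284884, so x* = 50/(22.84 + 13.25·74.284884) = 0.0496 and y* = 74.284884·0.0496 = 3.688.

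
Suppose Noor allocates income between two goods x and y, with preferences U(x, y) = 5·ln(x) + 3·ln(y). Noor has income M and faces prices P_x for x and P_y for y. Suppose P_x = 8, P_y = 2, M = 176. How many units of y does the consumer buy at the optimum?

y* = 33

At P_x=8, P_y=2, M=176: y* = 0.375·176/2 = 33.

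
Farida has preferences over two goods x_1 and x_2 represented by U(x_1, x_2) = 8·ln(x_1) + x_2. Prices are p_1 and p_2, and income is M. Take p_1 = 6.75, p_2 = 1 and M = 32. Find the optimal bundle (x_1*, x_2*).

MU_x_1 = 8/x_1, MU_x_2 = 1. Tangency: 8/x_1 = p_1/p_2.
So x_1*(p_1,p_2) = 8·p_2/p_1, independent of income; and x_2* = (M − 8·p_2)/p_2.
At the given prices: x_1* = 8·1/6.75 = 1.1852, and x_2* = 24.

x_1* = 1.1852, x_2* = 24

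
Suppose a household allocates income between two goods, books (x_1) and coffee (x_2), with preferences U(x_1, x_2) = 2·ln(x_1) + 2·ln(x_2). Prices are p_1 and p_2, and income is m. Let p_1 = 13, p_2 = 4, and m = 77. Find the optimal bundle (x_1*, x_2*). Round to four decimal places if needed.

MU_x_1/MU_x_2 = (2·x_2)/(2·x_1); tangency sets this equal to p_1/p_2.
Rearranging, p_2·x_2 = p_1·x_1. Substituting into the budget gives p_1·x_1·(1 + 1) = m.
Demand: x_1*(p_1,p_2,m) = 0.5·m/p_1 and x_2* = 0.5·m/p_2.
At p_1=13, p_2=4, m=77: x_1* = 0.5·77/13 = 2.9615, x_2* = 9.625.

x_1* = 2.9615, x_2* = 9.625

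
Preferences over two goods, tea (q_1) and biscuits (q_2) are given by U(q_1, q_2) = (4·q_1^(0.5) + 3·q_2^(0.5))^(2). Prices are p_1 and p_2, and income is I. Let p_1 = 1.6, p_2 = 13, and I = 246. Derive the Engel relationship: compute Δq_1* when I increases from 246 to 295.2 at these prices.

Numerically q_2/q_1 = 0.008521, so q_1* = 246/(1.6 + 13·0.008521) = 143.795.
At I' = 295.2: q_1* = 172.554. Change: 172.554 − 143.795 = 28.759.

Δq_1* = 28.759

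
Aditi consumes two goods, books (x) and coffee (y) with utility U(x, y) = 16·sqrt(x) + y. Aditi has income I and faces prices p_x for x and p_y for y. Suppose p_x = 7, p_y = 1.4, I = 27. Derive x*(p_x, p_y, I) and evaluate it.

x* = 2.56

Utility is quasi-linear in y; the FOC for x is 8/√x = p_x/p_y.
Thus x* = (8·p_y/p_x)² — independent of I — with the rest of income spent on y.
Plugging in: x* = (8·1.4/7)² = 2.56.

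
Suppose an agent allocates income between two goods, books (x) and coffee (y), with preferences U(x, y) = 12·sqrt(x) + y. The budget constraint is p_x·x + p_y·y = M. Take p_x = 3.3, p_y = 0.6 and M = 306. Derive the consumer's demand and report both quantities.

Thus x* = (6·p_y/p_x)² — independent of M — with the rest of income spent on y.
Plugging in: x* = (6·0.6/3.3)² = 1.1901, y* = 503.4545.

x* = 1.1901, y* = 503.4545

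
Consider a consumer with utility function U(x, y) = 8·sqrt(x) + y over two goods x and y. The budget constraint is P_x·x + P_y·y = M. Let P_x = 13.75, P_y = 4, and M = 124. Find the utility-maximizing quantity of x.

x* = 1.354

Utility is quasi-linear in y; the FOC for x is 4/√x = P_x/P_y.
Thus x* = (4·P_y/P_x)² — independent of M — with the rest of income spent on y.
Plugging in: x* = (4·4/13.75)² = 1.354.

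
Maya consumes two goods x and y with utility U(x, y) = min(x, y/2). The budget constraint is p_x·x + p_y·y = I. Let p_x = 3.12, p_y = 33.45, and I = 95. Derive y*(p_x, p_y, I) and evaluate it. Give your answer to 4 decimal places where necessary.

Leontief preferences: the optimum is at the kink where x/1 = y/2, i.e. y = 2·x.
Budget: p_x·x + p_y·2·x = I, so (p_x + 2·p_y)·x = I.
Demand: x*(p_x,p_y,I) = I/(p_x + 2·p_y), y* = 2·I/(p_x + 2·p_y).
Here 3.12 + 2·33.45 = 70.02, giving y* = 2.7135.

y* = 2.7135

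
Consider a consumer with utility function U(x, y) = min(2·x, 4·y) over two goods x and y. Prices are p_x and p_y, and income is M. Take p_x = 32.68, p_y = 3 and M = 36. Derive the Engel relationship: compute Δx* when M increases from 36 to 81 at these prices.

Here 4·32.68 + 2·3 = 136.72, giving x* = 1.0532.
At M' = 81: x* = 2.3698. Change: 2.3698 − 1.0532 = 1.3166.

Δx* = 1.3166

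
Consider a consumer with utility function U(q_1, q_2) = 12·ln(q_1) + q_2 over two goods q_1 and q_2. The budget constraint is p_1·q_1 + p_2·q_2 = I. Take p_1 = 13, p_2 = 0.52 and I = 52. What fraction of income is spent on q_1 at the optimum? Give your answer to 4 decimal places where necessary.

share on q_1 = 0.12

Set MRS = p_1/p_2: (12/q_1)/1 = p_1/p_2.
So q_1*(p_1,p_2) = 12·p_2/p_1, independent of income; and q_2* = (I − 12·p_2)/p_2.
At the given prices: q_1* = 12·0.52/13 = 0.48, and q_2* = 88.
Expenditure on q_1: 13·0.48 = 6.24; share = 0.12.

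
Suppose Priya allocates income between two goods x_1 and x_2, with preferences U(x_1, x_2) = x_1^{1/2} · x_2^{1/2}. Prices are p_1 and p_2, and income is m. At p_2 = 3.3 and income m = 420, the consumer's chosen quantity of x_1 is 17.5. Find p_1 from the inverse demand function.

Tangency: MRS = x_2/x_1 = p_1/p_2.
So 0.5·p_2·x_2 = 0.5·p_1·x_1; combined with the budget, a share 0.5 of income goes to x_1.
Demand: x_1*(p_1,p_2,m) = 0.5·m/p_1 and x_2* = 0.5·m/p_2.
Set x_1* = 17.5 in the demand function and solve for p_1: p_1 = 12.

p_1 = 12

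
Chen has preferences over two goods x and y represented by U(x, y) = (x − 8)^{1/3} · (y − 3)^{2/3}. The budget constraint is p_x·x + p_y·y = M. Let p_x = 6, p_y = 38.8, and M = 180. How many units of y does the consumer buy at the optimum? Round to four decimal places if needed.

y* = 3.268

Substituting into the budget: x* = 8 + 1/3·(M − 8·p_x − 3·p_y)/p_x, and y* = 3 + 2/3·(…)/p_y.
Discretionary income = 180 − 8·6 − 3·38.8 = 15.6; y* = 3 + 2/3·15.6/38.8 = 3.268.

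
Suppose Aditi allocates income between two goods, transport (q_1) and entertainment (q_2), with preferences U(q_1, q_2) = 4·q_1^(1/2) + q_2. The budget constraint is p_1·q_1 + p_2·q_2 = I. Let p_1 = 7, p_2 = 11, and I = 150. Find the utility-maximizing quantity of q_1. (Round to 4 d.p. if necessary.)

Thus q_1* = (2·p_2/p_1)² — independent of I — with the rest of income spent on q_2.
Plugging in: q_1* = (2·11/7)² = 9.8776.

q_1* = 9.8776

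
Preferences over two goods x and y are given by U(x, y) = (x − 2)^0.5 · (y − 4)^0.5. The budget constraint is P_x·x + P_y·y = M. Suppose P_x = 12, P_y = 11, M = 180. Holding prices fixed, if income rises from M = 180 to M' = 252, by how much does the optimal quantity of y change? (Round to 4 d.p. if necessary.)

Δy* = 3.2727

This is Cobb-Douglas in (x−2, y−4): tangency gives 0.5·P_y·(y−4) = 0.5·P_x·(x−2).
Substituting into the budget: x* = 2 + 0.5·(M − 2·P_x − 4·P_y)/P_x, and y* = 4 + 0.5·(…)/P_y.
Discretionary income = 180 − 2·12 − 4·11 = 112; y* = 4 + 0.5·112/11 = 9.0909.
At M' = 252: y* = 12.3636. Change: 12.3636 − 9.0909 = 3.2727.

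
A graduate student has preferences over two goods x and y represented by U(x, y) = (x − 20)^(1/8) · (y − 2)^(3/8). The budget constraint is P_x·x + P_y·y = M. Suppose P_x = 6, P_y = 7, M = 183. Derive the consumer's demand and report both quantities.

x* = 22.0417, y* = 7.25

Let x' = x−20, y' = y−2. MRS = (1/3)·y'/x' = P_x/P_y.
After buying the subsistence bundle (20, 2), a share 0.25 of the remaining income goes to x: x* = 20 + 0.25·(M − 20P_x − 2P_y)/P_x.
Discretionary income = 183 − 20·6 − 2·7 = 49; x* = 20 + 0.25·49/6 = 22.0417; y* = 2 + 0.75·49/7 = 7.25.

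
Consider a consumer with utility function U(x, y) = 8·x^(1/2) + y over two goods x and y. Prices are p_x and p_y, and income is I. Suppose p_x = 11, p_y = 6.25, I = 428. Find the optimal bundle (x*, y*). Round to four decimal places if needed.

MU_x = 4/√x, MU_y = 1. Tangency: 4/√x = p_x/p_y.
Thus x* = (4·p_y/p_x)² — independent of I — with the rest of income spent on y.
Plugging in: x* = (4·6.25/11)² = 5.1653, y* = 59.3891.

x* = 5.1653, y* = 59.3891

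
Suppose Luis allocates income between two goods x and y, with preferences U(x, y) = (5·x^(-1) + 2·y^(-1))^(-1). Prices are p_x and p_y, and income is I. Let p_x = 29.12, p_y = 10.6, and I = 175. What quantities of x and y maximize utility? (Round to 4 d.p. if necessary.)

From the CES first-order condition, (5/2)·(y/x)^(2) = p_x/p_y.
Solve for the ratio: y/x = [(2/5)·p_x/p_y]^(0.5).
With the ratio pinned down, the budget gives x* = I/(p_x + p_y·(y/x)) and y* = (y/x)·x*.
Numerically y/x = 1.048269, so x* = 175/(29.12 + 10.6·1.048269) = 4.3498 and y* = 1.048269·4.3498 = 4.5598.

x* = 4.3498, y* = 4.5598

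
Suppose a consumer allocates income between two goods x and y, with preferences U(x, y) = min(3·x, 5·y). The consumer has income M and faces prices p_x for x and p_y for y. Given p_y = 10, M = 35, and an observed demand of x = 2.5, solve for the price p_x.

Leontief preferences: the optimum is at the kink where x/5 = y/3, i.e. y = (3/5)·x.
Budget: p_x·x + p_y·(3/5)·x = M, so (5·p_x + 3·p_y)·x = 5·M.
Demand: x*(p_x,p_y,M) = 5·M/(5·p_x + 3·p_y), y* = 3·M/(5·p_x + 3·p_y).
Set x* = 2.5 in the demand function and solve for p_x: p_x = 8.

p_x = 8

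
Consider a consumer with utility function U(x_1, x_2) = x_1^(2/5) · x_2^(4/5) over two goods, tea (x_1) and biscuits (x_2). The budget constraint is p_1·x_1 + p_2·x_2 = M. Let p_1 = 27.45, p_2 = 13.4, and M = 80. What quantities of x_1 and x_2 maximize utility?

x_1* = 0.9715, x_2* = 3.9801

The MRS is (1/2)·x_2/x_1. Set MRS = p_1/p_2.
Rearranging, p_2·x_2 = 2·p_1·x_1. Substituting into the budget gives p_1·x_1·(1 + 2) = M.
Demand: x_1*(p_1,p_2,M) = 1/3·M/p_1 and x_2* = 2/3·M/p_2.
At p_1=27.45, p_2=13.4, M=80: x_1* = 1/3·80/27.45 = 0.9715, x_2* = 3.9801.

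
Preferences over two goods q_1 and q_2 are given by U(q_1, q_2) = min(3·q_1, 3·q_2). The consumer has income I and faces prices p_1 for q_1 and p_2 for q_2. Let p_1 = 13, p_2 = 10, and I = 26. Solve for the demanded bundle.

q_1* = 1.1304, q_2* = 1.1304

Leontief preferences: the optimum is at the kink where q_1/3 = q_2/3, i.e. q_2 = q_1.
Budget: p_1·q_1 + p_2·q_1 = I, so (3·p_1 + 3·p_2)·q_1 = 3·I.
Demand: q_1*(p_1,p_2,I) = 3·I/(3·p_1 + 3·p_2), q_2* = 3·I/(3·p_1 + 3·p_2).
Here 3·13 + 3·10 = 69, giving q_1* = 1.1304 and q_2* = 1.1304.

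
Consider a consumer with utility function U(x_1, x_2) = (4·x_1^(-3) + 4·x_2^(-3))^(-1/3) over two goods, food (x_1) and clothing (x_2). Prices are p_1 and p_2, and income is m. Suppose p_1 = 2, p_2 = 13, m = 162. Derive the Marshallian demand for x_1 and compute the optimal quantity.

From the CES first-order condition, (x_2/x_1)^(4) = p_1/p_2.
Solve for the ratio: x_2/x_1 = [p_1/p_2]^(0.25).
With the ratio pinned down, the budget gives x_1* = m/(p_1 + p_2·(x_2/x_1)) and x_2* = (x_2/x_1)·x_1*.
Numerically x_2/x_1 = 0.626284, so x_1* = 162/(2 + 13·0.626284) = 15.9737.

x_1* = 15.9737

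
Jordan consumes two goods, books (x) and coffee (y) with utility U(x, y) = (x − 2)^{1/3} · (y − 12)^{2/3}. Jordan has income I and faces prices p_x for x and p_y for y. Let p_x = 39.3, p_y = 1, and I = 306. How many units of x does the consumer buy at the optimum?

MRS = (1/2)·(y−12)/(x−2). Tangency with p_x/p_y gives y−12 = 2·(p_x/p_y)·(x−2).
After buying the subsistence bundle (2, 12), a share 1/3 of the remaining income goes to x: x* = 2 + 1/3·(I − 2p_x − 12p_y)/p_x.
Discretionary income = 306 − 2·39.3 − 12·1 = 215.4; x* = 2 + 1/3·215.4/39.3 = 3.827.

x* = 3.827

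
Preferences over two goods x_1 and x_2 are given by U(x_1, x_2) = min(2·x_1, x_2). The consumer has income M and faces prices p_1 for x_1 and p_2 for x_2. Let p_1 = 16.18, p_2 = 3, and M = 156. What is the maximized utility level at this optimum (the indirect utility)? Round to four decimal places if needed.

Leontief preferences: the optimum is at the kink where x_1/1 = x_2/2, i.e. x_2 = 2·x_1.
Budget: p_1·x_1 + p_2·2·x_1 = M, so (p_1 + 2·p_2)·x_1 = M.
Demand: x_1*(p_1,p_2,M) = M/(p_1 + 2·p_2), x_2* = 2·M/(p_1 + 2·p_2).
Here 16.18 + 2·3 = 22.18, giving x_1* = 7.0334 and x_2* = 14.0667.
Utility at the optimum: U(7.0334, 14.0667) = 14.0667.

V = 14.0667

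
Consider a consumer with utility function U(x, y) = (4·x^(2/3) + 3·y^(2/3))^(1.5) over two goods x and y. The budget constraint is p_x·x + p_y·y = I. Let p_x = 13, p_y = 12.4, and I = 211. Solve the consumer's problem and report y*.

y* = 5.3906

Numerically y/x = 0.486126, so x* = 211/(13 + 12.4·0.486126) = 11.0889 and y* = 0.486126·11.0889 = 5.3906.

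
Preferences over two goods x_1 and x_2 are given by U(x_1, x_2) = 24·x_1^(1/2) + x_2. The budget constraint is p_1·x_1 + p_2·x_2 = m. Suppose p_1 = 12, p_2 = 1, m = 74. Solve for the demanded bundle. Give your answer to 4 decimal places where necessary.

MU_x_1 = 12/√x_1, MU_x_2 = 1. Tangency: 12/√x_1 = p_1/p_2.
Solve: √x_1 = 12·p_2/p_1, so x_1*(p_1,p_2) = (12·p_2/p_1)², and x_2* = (m − p_1·x_1*)/p_2.
Plugging in: x_1* = (12·1/12)² = 1, x_2* = 62.

x_1* = 1, x_2* = 62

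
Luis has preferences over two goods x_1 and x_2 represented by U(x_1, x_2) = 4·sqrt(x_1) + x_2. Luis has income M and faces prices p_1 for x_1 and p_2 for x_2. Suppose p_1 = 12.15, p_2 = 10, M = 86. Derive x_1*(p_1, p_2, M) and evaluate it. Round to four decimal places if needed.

Utility is quasi-linear in x_2; the FOC for x_1 is 2/√x_1 = p_1/p_2.
Thus x_1* = (2·p_2/p_1)² — independent of M — with the rest of income spent on x_2.
Plugging in: x_1* = (2·10/12.15)² = 2.7096.

x_1* = 2.7096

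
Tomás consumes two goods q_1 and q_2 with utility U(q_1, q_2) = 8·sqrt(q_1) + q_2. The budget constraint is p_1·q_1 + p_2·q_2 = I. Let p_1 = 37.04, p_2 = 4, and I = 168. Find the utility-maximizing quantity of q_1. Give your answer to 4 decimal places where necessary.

q_1* = 0.1866

MU_q_1 = 4/√q_1, MU_q_2 = 1. Tangency: 4/√q_1 = p_1/p_2.
Thus q_1* = (4·p_2/p_1)² — independent of I — with the rest of income spent on q_2.
Plugging in: q_1* = (4·4/37.04)² = 0.1866.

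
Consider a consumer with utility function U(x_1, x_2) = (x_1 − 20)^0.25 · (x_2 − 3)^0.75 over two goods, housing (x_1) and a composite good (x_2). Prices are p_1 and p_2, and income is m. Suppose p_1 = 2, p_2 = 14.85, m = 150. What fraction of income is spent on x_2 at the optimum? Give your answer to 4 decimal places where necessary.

share on x_2 = 0.6242

Let x_1' = x_1−20, x_2' = x_2−3. MRS = (1/3)·x_2'/x_1' = p_1/p_2.
After buying the subsistence bundle (20, 3), a share 0.25 of the remaining income goes to x_1: x_1* = 20 + 0.25·(m − 20p_1 − 3p_2)/p_1.
Discretionary income = 150 − 20·2 − 3·14.85 = 65.45; x_1* = 20 + 0.25·65.45/2 = 28.1812; x_2* = 3 + 0.75·65.45/14.85 = 6.3056.
Expenditure on x_2: 14.85·6.3056 = 93.6375; share = 0.6242.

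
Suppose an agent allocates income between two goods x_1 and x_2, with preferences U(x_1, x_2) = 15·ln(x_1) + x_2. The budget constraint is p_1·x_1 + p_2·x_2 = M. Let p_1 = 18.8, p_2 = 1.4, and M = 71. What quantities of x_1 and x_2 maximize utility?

Set MRS = p_1/p_2: (15/x_1)/1 = p_1/p_2.
So x_1*(p_1,p_2) = 15·p_2/p_1, independent of income; and x_2* = (M − 15·p_2)/p_2.
At the given prices: x_1* = 15·1.4/18.8 = 1.117, and x_2* = 35.7143.

x_1* = 1.117, x_2* = 35.7143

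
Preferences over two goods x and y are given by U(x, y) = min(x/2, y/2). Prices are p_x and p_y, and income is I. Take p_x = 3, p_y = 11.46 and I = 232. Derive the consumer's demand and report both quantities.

Leontief preferences: the optimum is at the kink where x/2 = y/2, i.e. y = x.
Budget: p_x·x + p_y·x = I, so (2·p_x + 2·p_y)·x = 2·I.
Demand: x*(p_x,p_y,I) = 2·I/(2·p_x + 2·p_y), y* = 2·I/(2·p_x + 2·p_y).
Here 2·3 + 2·11.46 = 28.92, giving x* = 16.0443 and y* = 16.0443.

x* = 16.0443, y* = 16.0443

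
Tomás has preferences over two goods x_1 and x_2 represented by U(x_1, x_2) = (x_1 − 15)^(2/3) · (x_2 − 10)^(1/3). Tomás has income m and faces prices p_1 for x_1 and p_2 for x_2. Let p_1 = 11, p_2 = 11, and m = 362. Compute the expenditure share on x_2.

Substituting into the budget: x_1* = 15 + 2/3·(m − 15·p_1 − 10·p_2)/p_1, and x_2* = 10 + 1/3·(…)/p_2.
Discretionary income = 362 − 15·11 − 10·11 = 87; x_1* = 15 + 2/3·87/11 = 20.2727; x_2* = 10 + 1/3·87/11 = 12.6364.
Expenditure on x_2: 11·12.6364 = 139; share = 0.384.

share on x_2 = 0.384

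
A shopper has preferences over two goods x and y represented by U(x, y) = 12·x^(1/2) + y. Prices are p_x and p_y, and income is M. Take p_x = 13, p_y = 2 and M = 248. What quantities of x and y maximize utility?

x* = 0.8521, y* = 118.4615

Set MRS = p_x/p_y: 6·x^(−1/2) = p_x/p_y.
Solve: √x = 6·p_y/p_x, so x*(p_x,p_y) = (6·p_y/p_x)², and y* = (M − p_x·x*)/p_y.
Plugging in: x* = (6·2/13)² = 0.8521, y* = 118.4615.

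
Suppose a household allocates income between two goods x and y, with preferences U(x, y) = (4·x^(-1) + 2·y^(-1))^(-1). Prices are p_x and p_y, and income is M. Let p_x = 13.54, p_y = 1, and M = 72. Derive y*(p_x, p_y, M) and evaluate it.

From the CES first-order condition, 2·(y/x)^(2) = p_x/p_y.
Solve for the ratio: y/x = [(1/2)·p_x/p_y]^(0.5).
With the ratio pinned down, the budget gives x* = M/(p_x + p_y·(y/x)) and y* = (y/x)·x*.
Numerically y/x = 2.601922, so x* = 72/(13.54 + 1·2.601922) = 4.4604 and y* = 2.601922·4.4604 = 11.6057.

y* = 11.6057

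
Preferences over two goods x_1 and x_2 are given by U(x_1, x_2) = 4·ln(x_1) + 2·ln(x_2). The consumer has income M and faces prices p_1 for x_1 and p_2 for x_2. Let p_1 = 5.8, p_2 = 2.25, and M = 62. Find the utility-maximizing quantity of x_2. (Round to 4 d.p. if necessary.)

x_2* = 9.1852

The MRS is 2·x_2/x_1. Set MRS = p_1/p_2.
So 4·p_2·x_2 = 2·p_1·x_1; combined with the budget, a share 2/3 of income goes to x_1.
Demand: x_1*(p_1,p_2,M) = 2/3·M/p_1 and x_2* = 1/3·M/p_2.
At p_1=5.8, p_2=2.25, M=62: x_2* = 1/3·62/2.25 = 9.1852.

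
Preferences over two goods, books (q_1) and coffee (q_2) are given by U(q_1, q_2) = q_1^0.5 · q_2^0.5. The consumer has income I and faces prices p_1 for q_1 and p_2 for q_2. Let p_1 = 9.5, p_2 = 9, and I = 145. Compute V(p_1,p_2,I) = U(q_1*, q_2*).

V = 7.8407

MU_q_1/MU_q_2 = (0.5·q_2)/(0.5·q_1); tangency sets this equal to p_1/p_2.
Rearranging, p_2·q_2 = p_1·q_1. Substituting into the budget gives p_1·q_1·(1 + 1) = I.
Demand: q_1*(p_1,p_2,I) = 0.5·I/p_1 and q_2* = 0.5·I/p_2.
At p_1=9.5, p_2=9, I=145: q_1* = 0.5·145/9.5 = 7.6316, q_2* = 8.0556.
Utility at the optimum: U(7.6316, 8.0556) = 7.8407.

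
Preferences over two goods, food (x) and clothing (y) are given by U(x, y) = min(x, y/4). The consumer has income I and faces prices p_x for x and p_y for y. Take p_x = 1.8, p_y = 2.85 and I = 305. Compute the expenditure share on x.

With perfect complements, no substitution: consume in ratio x:y = 1:4.
Budget: p_x·x + p_y·4·x = I, so (p_x + 4·p_y)·x = I.
Demand: x*(p_x,p_y,I) = I/(p_x + 4·p_y), y* = 4·I/(p_x + 4·p_y).
Here 1.8 + 4·2.85 = 13.2, giving x* = 23.1061 and y* = 92.4242.
Expenditure on x: 1.8·23.1061 = 41.5909; share = 0.1364.

share on x = 0.1364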